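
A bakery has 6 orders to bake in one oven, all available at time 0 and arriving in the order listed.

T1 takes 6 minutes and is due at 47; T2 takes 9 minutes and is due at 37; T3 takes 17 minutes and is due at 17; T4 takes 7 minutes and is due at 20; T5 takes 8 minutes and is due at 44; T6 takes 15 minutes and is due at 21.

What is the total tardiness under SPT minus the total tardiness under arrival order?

-9

SPT (increasing processing time): T1 T4 T5 T2 T6 T3.
T1: 0→6, due 47, tardiness 0
T4: 6→13, due 20, tardiness 0
T5: 13→21, due 44, tardiness 0
T2: 21→30, due 37, tardiness 0
T6: 30→45, due 21, tardiness 24
T3: 45→62, due 17, tardiness 45
Sum = 0+0+0+0+24+45 = 69.
FIFO (arrival order): T1 T2 T3 T4 T5 T6.
T1: 0→6, due 47, tardiness 0
T2: 6→15, due 37, tardiness 0
T3: 15→32, due 17, tardiness 15
T4: 32→39, due 20, tardiness 19
T5: 39→47, due 44, tardiness 3
T6: 47→62, due 21, tardiness 41
Sum = 0+0+15+19+3+41 = 78.
Difference = 69 − 78 = -9.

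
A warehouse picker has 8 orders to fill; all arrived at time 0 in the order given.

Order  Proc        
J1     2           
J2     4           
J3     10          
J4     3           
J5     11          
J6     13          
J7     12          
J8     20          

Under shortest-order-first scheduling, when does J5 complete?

SPT (increasing processing time): J1 J4 J2 J3 J5 J7 J6 J8.
J1: 0→2
J4: 2→5
J2: 5→9
J3: 9→19
J5: 19→30

30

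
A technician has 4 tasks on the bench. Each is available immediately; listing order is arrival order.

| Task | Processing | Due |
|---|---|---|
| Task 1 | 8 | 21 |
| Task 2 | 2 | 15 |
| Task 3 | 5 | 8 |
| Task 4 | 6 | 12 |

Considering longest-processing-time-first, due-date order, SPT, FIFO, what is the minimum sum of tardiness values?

0

LPT (decreasing processing time): Task 1 Task 4 Task 3 Task 2.
Task 1: 0→8, due 21, tardiness 0
Task 4: 8→14, due 12, tardiness 2
Task 3: 14→19, due 8, tardiness 11
Task 2: 19→21, due 15, tardiness 6
Sum = 0+2+11+6 = 19.
EDD (increasing due date): Task 3 Task 4 Task 2 Task 1.
Task 3: 0→5, due 8, tardiness 0
Task 4: 5→11, due 12, tardiness 0
Task 2: 11→13, due 15, tardiness 0
Task 1: 13→21, due 21, tardiness 0
Sum = 0+0+0+0 = 0.
SPT (increasing processing time): Task 2 Task 3 Task 4 Task 1.
Task 2: 0→2, due 15, tardiness 0
Task 3: 2→7, due 8, tardiness 0
Task 4: 7→13, due 12, tardiness 1
Task 1: 13→21, due 21, tardiness 0
Sum = 0+0+1+0 = 1.
FIFO (arrival order): Task 1 Task 2 Task 3 Task 4.
Task 1: 0→8, due 21, tardiness 0
Task 2: 8→10, due 15, tardiness 0
Task 3: 10→15, due 8, tardiness 7
Task 4: 15→21, due 12, tardiness 9
Sum = 0+0+7+9 = 16.
LPT 19, EDD 0, SPT 1, FIFO 16 → minimum 0.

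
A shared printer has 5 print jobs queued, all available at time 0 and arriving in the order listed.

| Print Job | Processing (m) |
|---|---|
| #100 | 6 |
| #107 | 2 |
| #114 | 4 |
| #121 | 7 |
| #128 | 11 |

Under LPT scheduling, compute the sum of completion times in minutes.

LPT (decreasing processing time): #128 #121 #100 #114 #107.
#128: 0→11
#121: 11→18
#100: 18→24
#114: 24→28
#107: 28→30
Sum = 11+18+24+28+30 = 111.

111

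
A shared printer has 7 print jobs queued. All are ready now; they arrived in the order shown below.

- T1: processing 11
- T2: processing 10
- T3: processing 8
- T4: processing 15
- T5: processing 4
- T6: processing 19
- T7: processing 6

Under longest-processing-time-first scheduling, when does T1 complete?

LPT (decreasing processing time): T6 T4 T1 T2 T3 T7 T5.
T6: 0→19
T4: 19→34
T1: 34→45

45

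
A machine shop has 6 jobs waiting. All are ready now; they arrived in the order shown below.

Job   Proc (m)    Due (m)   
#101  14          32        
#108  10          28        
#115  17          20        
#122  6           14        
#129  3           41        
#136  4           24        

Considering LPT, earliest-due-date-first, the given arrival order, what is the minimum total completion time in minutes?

198

LPT (decreasing processing time): #115 #101 #108 #122 #136 #129.
#115: 0→17
#101: 17→31
#108: 31→41
#122: 41→47
#136: 47→51
#129: 51→54
Sum = 17+31+41+47+51+54 = 241.
EDD (increasing due date): #122 #115 #136 #108 #101 #129.
#122: 0→6
#115: 6→23
#136: 23→27
#108: 27→37
#101: 37→51
#129: 51→54
Sum = 6+23+27+37+51+54 = 198.
FIFO (arrival order): #101 #108 #115 #122 #129 #136.
#101: 0→14
#108: 14→24
#115: 24→41
#122: 41→47
#129: 47→50
#136: 50→54
Sum = 14+24+41+47+50+54 = 230.
LPT 241, EDD 198, FIFO 230 → minimum 198.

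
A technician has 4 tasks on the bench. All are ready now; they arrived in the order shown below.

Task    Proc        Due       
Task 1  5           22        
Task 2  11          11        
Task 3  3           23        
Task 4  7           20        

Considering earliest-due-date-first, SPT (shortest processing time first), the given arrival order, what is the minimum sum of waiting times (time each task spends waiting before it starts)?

EDD (increasing due date): Task 2 Task 4 Task 1 Task 3.
Task 2: waits 0, runs 0→11
Task 4: waits 11, runs 11→18
Task 1: waits 18, runs 18→23
Task 3: waits 23, runs 23→26
Sum = 0+11+18+23 = 52.
SPT (increasing processing time): Task 3 Task 1 Task 4 Task 2.
Task 3: waits 0, runs 0→3
Task 1: waits 3, runs 3→8
Task 4: waits 8, runs 8→15
Task 2: waits 15, runs 15→26
Sum = 0+3+8+15 = 26.
FIFO (arrival order): Task 1 Task 2 Task 3 Task 4.
Task 1: waits 0, runs 0→5
Task 2: waits 5, runs 5→16
Task 3: waits 16, runs 16→19
Task 4: waits 19, runs 19→26
Sum = 0+5+16+19 = 40.
EDD 52, SPT 26, FIFO 40 → minimum 26.

26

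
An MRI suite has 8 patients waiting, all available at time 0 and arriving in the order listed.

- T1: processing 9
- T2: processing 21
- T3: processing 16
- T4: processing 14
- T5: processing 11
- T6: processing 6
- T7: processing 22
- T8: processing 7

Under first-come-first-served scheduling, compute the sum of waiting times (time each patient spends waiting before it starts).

392

FIFO (arrival order): T1 T2 T3 T4 T5 T6 T7 T8.
T1: waits 0, runs 0→9
T2: waits 9, runs 9→30
T3: waits 30, runs 30→46
T4: waits 46, runs 46→60
T5: waits 60, runs 60→71
T6: waits 71, runs 71→77
T7: waits 77, runs 77→99
T8: waits 99, runs 99→106
Sum = 0+9+30+46+60+71+77+99 = 392.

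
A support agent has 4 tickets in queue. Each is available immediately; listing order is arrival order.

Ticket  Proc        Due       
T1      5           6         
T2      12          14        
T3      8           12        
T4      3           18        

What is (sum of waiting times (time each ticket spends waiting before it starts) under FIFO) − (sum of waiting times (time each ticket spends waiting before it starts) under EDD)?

4

FIFO (arrival order): T1 T2 T3 T4.
T1: waits 0, runs 0→5
T2: waits 5, runs 5→17
T3: waits 17, runs 17→25
T4: waits 25, runs 25→28
Sum = 0+5+17+25 = 47.
EDD (increasing due date): T1 T3 T2 T4.
T1: waits 0, runs 0→5
T3: waits 5, runs 5→13
T2: waits 13, runs 13→25
T4: waits 25, runs 25→28
Sum = 0+5+13+25 = 43.
Difference = 47 − 43 = 4.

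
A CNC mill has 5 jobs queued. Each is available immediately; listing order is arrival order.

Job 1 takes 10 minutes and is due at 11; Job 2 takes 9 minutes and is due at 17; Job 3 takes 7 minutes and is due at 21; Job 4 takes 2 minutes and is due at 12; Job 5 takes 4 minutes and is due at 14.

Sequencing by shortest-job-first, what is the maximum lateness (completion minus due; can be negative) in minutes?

SPT (increasing processing time): Job 4 Job 5 Job 3 Job 2 Job 1.
Job 4: 0→2, due 12, lateness -10
Job 5: 2→6, due 14, lateness -8
Job 3: 6→13, due 21, lateness -8
Job 2: 13→22, due 17, lateness 5
Job 1: 22→32, due 11, lateness 21
Maximum = 21.

21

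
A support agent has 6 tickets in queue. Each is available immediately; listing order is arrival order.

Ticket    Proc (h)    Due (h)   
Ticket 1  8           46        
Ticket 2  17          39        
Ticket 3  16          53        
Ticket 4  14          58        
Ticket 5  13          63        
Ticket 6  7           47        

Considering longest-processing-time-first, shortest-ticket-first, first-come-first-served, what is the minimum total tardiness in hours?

33

LPT (decreasing processing time): Ticket 2 Ticket 3 Ticket 4 Ticket 5 Ticket 1 Ticket 6.
Ticket 2: 0→17, due 39, tardiness 0
Ticket 3: 17→33, due 53, tardiness 0
Ticket 4: 33→47, due 58, tardiness 0
Ticket 5: 47→60, due 63, tardiness 0
Ticket 1: 60→68, due 46, tardiness 22
Ticket 6: 68→75, due 47, tardiness 28
Sum = 0+0+0+0+22+28 = 50.
SPT (increasing processing time): Ticket 6 Ticket 1 Ticket 5 Ticket 4 Ticket 3 Ticket 2.
Ticket 6: 0→7, due 47, tardiness 0
Ticket 1: 7→15, due 46, tardiness 0
Ticket 5: 15→28, due 63, tardiness 0
Ticket 4: 28→42, due 58, tardiness 0
Ticket 3: 42→58, due 53, tardiness 5
Ticket 2: 58→75, due 39, tardiness 36
Sum = 0+0+0+0+5+36 = 41.
FIFO (arrival order): Ticket 1 Ticket 2 Ticket 3 Ticket 4 Ticket 5 Ticket 6.
Ticket 1: 0→8, due 46, tardiness 0
Ticket 2: 8→25, due 39, tardiness 0
Ticket 3: 25→41, due 53, tardiness 0
Ticket 4: 41→55, due 58, tardiness 0
Ticket 5: 55→68, due 63, tardiness 5
Ticket 6: 68→75, due 47, tardiness 28
Sum = 0+0+0+0+5+28 = 33.
LPT 50, SPT 41, FIFO 33 → minimum 33.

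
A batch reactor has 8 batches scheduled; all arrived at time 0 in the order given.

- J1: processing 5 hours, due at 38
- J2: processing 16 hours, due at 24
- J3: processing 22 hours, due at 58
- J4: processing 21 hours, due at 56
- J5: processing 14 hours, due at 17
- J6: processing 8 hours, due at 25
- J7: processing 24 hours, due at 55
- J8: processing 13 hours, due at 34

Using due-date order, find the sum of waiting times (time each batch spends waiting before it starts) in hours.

370

EDD (increasing due date): J5 J2 J6 J8 J1 J7 J4 J3.
J5: waits 0, runs 0→14
J2: waits 14, runs 14→30
J6: waits 30, runs 30→38
J8: waits 38, runs 38→51
J1: waits 51, runs 51→56
J7: waits 56, runs 56→80
J4: waits 80, runs 80→101
J3: waits 101, runs 101→123
Sum = 0+14+30+38+51+56+80+101 = 370.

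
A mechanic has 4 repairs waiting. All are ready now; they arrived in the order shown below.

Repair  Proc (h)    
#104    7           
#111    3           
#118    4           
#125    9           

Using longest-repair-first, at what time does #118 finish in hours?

20

LPT (decreasing processing time): #125 #104 #118 #111.
#125: 0→9
#104: 9→16
#118: 16→20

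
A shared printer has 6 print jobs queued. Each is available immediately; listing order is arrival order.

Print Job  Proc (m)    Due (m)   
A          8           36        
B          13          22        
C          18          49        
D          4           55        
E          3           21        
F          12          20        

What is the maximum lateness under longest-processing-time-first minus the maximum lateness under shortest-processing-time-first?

LPT (decreasing processing time): C B F A D E.
C: 0→18, due 49, lateness -31
B: 18→31, due 22, lateness 9
F: 31→43, due 20, lateness 23
A: 43→51, due 36, lateness 15
D: 51→55, due 55, lateness 0
E: 55→58, due 21, lateness 37
Maximum = 37.
SPT (increasing processing time): E D A F B C.
E: 0→3, due 21, lateness -18
D: 3→7, due 55, lateness -48
A: 7→15, due 36, lateness -21
F: 15→27, due 20, lateness 7
B: 27→40, due 22, lateness 18
C: 40→58, due 49, lateness 9
Maximum = 18.
Difference = 37 − 18 = 19.

19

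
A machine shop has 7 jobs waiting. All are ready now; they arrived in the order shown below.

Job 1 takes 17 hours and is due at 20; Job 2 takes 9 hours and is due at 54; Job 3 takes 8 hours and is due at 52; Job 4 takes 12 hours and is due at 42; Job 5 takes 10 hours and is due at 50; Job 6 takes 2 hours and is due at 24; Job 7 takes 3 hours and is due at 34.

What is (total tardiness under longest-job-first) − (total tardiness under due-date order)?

LPT (decreasing processing time): Job 1 Job 4 Job 5 Job 2 Job 3 Job 7 Job 6.
Job 1: 0→17, due 20, tardiness 0
Job 4: 17→29, due 42, tardiness 0
Job 5: 29→39, due 50, tardiness 0
Job 2: 39→48, due 54, tardiness 0
Job 3: 48→56, due 52, tardiness 4
Job 7: 56→59, due 34, tardiness 25
Job 6: 59→61, due 24, tardiness 37
Sum = 0+0+0+0+4+25+37 = 66.
EDD (increasing due date): Job 1 Job 6 Job 7 Job 4 Job 5 Job 3 Job 2.
Job 1: 0→17, due 20, tardiness 0
Job 6: 17→19, due 24, tardiness 0
Job 7: 19→22, due 34, tardiness 0
Job 4: 22→34, due 42, tardiness 0
Job 5: 34→44, due 50, tardiness 0
Job 3: 44→52, due 52, tardiness 0
Job 2: 52→61, due 54, tardiness 7
Sum = 0+0+0+0+0+0+7 = 7.
Difference = 66 − 7 = 59.

59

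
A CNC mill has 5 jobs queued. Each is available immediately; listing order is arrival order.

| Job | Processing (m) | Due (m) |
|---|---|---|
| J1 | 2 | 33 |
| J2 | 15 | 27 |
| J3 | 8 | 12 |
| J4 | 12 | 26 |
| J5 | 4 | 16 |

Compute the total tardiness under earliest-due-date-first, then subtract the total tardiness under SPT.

4

EDD (increasing due date): J3 J5 J4 J2 J1.
J3: 0→8, due 12, tardiness 0
J5: 8→12, due 16, tardiness 0
J4: 12→24, due 26, tardiness 0
J2: 24→39, due 27, tardiness 12
J1: 39→41, due 33, tardiness 8
Sum = 0+0+0+12+8 = 20.
SPT (increasing processing time): J1 J5 J3 J4 J2.
J1: 0→2, due 33, tardiness 0
J5: 2→6, due 16, tardiness 0
J3: 6→14, due 12, tardiness 2
J4: 14→26, due 26, tardiness 0
J2: 26→41, due 27, tardiness 14
Sum = 0+0+2+0+14 = 16.
Difference = 20 − 16 = 4.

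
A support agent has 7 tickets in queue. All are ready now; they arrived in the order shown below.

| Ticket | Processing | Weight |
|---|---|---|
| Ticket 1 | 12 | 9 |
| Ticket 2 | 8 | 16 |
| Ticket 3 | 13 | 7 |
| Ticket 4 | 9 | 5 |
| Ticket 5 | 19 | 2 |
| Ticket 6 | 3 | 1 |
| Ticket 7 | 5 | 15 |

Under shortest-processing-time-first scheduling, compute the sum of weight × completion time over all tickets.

SPT (increasing processing time): Ticket 6 Ticket 7 Ticket 2 Ticket 4 Ticket 1 Ticket 3 Ticket 5.
Ticket 6: finishes 3, weight 1, w·C = 3
Ticket 7: finishes 8, weight 15, w·C = 120
Ticket 2: finishes 16, weight 16, w·C = 256
Ticket 4: finishes 25, weight 5, w·C = 125
Ticket 1: finishes 37, weight 9, w·C = 333
Ticket 3: finishes 50, weight 7, w·C = 350
Ticket 5: finishes 69, weight 2, w·C = 138
Sum = 3+120+256+125+333+350+138 = 1325.

1325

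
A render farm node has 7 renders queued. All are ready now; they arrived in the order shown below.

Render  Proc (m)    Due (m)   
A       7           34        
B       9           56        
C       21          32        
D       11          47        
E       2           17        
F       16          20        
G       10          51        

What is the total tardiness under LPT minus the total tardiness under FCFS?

LPT (decreasing processing time): C F D G B A E.
C: 0→21, due 32, tardiness 0
F: 21→37, due 20, tardiness 17
D: 37→48, due 47, tardiness 1
G: 48→58, due 51, tardiness 7
B: 58→67, due 56, tardiness 11
A: 67→74, due 34, tardiness 40
E: 74→76, due 17, tardiness 59
Sum = 0+17+1+7+11+40+59 = 135.
FIFO (arrival order): A B C D E F G.
A: 0→7, due 34, tardiness 0
B: 7→16, due 56, tardiness 0
C: 16→37, due 32, tardiness 5
D: 37→48, due 47, tardiness 1
E: 48→50, due 17, tardiness 33
F: 50→66, due 20, tardiness 46
G: 66→76, due 51, tardiness 25
Sum = 0+0+5+1+33+46+25 = 110.
Difference = 135 − 110 = 25.

25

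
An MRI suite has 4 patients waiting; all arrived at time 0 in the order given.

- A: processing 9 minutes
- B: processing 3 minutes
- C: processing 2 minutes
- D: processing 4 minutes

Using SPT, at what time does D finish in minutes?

9

SPT (increasing processing time): C B D A.
C: 0→2
B: 2→5
D: 5→9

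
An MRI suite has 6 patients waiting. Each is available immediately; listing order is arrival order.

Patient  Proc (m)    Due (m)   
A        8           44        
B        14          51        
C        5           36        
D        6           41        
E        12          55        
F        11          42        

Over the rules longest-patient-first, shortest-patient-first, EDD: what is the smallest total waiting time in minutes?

LPT (decreasing processing time): B E F A D C.
B: waits 0, runs 0→14
E: waits 14, runs 14→26
F: waits 26, runs 26→37
A: waits 37, runs 37→45
D: waits 45, runs 45→51
C: waits 51, runs 51→56
Sum = 0+14+26+37+45+51 = 173.
SPT (increasing processing time): C D A F E B.
C: waits 0, runs 0→5
D: waits 5, runs 5→11
A: waits 11, runs 11→19
F: waits 19, runs 19→30
E: waits 30, runs 30→42
B: waits 42, runs 42→56
Sum = 0+5+11+19+30+42 = 107.
EDD (increasing due date): C D F A B E.
C: waits 0, runs 0→5
D: waits 5, runs 5→11
F: waits 11, runs 11→22
A: waits 22, runs 22→30
B: waits 30, runs 30→44
E: waits 44, runs 44→56
Sum = 0+5+11+22+30+44 = 112.
LPT 173, SPT 107, EDD 112 → minimum 107.

107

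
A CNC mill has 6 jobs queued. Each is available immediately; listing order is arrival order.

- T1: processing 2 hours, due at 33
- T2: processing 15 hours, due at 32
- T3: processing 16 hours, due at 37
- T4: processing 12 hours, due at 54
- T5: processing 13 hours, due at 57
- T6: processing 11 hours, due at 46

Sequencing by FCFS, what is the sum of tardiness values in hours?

FIFO (arrival order): T1 T2 T3 T4 T5 T6.
T1: 0→2, due 33, tardiness 0
T2: 2→17, due 32, tardiness 0
T3: 17→33, due 37, tardiness 0
T4: 33→45, due 54, tardiness 0
T5: 45→58, due 57, tardiness 1
T6: 58→69, due 46, tardiness 23
Sum = 0+0+0+0+1+23 = 24.

24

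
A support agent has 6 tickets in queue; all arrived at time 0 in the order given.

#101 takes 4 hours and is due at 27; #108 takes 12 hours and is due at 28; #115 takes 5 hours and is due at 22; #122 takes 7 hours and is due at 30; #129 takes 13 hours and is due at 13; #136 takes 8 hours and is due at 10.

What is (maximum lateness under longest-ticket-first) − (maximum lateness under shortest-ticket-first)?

-13

LPT (decreasing processing time): #129 #108 #136 #122 #115 #101.
#129: 0→13, due 13, lateness 0
#108: 13→25, due 28, lateness -3
#136: 25→33, due 10, lateness 23
#122: 33→40, due 30, lateness 10
#115: 40→45, due 22, lateness 23
#101: 45→49, due 27, lateness 22
Maximum = 23.
SPT (increasing processing time): #101 #115 #122 #136 #108 #129.
#101: 0→4, due 27, lateness -23
#115: 4→9, due 22, lateness -13
#122: 9→16, due 30, lateness -14
#136: 16→24, due 10, lateness 14
#108: 24→36, due 28, lateness 8
#129: 36→49, due 13, lateness 36
Maximum = 36.
Difference = 23 − 36 = -13.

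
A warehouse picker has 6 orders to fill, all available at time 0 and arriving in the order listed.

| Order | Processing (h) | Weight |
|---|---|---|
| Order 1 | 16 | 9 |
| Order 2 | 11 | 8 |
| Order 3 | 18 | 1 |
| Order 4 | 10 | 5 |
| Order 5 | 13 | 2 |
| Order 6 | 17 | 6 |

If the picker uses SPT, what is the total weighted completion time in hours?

SPT (increasing processing time): Order 4 Order 2 Order 5 Order 1 Order 6 Order 3.
Order 4: finishes 10, weight 5, w·C = 50
Order 2: finishes 21, weight 8, w·C = 168
Order 5: finishes 34, weight 2, w·C = 68
Order 1: finishes 50, weight 9, w·C = 450
Order 6: finishes 67, weight 6, w·C = 402
Order 3: finishes 85, weight 1, w·C = 85
Sum = 50+168+68+450+402+85 = 1223.

1223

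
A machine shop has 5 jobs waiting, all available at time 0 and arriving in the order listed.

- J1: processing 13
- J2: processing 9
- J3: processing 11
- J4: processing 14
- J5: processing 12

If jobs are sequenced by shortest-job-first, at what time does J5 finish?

SPT (increasing processing time): J2 J3 J5 J1 J4.
J2: 0→9
J3: 9→20
J5: 20→32

32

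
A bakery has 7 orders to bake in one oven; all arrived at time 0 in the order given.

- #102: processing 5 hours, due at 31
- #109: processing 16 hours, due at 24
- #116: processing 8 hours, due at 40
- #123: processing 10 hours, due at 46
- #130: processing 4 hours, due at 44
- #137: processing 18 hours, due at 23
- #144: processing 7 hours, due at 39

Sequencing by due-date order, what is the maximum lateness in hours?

EDD (increasing due date): #137 #109 #102 #144 #116 #130 #123.
#137: 0→18, due 23, lateness -5
#109: 18→34, due 24, lateness 10
#102: 34→39, due 31, lateness 8
#144: 39→46, due 39, lateness 7
#116: 46→54, due 40, lateness 14
#130: 54→58, due 44, lateness 14
#123: 58→68, due 46, lateness 22
Maximum = 22.

22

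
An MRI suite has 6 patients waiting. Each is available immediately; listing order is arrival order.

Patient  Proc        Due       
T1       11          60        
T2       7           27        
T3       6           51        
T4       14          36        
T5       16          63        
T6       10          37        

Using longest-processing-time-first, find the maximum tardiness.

LPT (decreasing processing time): T5 T4 T1 T6 T2 T3.
T5: 0→16, due 63, tardiness 0
T4: 16→30, due 36, tardiness 0
T1: 30→41, due 60, tardiness 0
T6: 41→51, due 37, tardiness 14
T2: 51→58, due 27, tardiness 31
T3: 58→64, due 51, tardiness 13
Maximum = 31.

31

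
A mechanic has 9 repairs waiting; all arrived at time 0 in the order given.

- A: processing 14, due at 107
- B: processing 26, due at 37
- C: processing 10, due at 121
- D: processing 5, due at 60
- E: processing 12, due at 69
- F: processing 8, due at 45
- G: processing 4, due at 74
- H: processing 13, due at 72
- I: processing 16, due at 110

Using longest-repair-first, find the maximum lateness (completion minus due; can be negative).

LPT (decreasing processing time): B I A H E C F D G.
B: 0→26, due 37, lateness -11
I: 26→42, due 110, lateness -68
A: 42→56, due 107, lateness -51
H: 56→69, due 72, lateness -3
E: 69→81, due 69, lateness 12
C: 81→91, due 121, lateness -30
F: 91→99, due 45, lateness 54
D: 99→104, due 60, lateness 44
G: 104→108, due 74, lateness 34
Maximum = 54.

54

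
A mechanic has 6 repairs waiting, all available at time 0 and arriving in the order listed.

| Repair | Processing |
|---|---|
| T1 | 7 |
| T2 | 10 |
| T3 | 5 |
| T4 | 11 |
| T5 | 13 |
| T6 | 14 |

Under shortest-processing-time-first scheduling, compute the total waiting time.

SPT (increasing processing time): T3 T1 T2 T4 T5 T6.
T3: waits 0, runs 0→5
T1: waits 5, runs 5→12
T2: waits 12, runs 12→22
T4: waits 22, runs 22→33
T5: waits 33, runs 33→46
T6: waits 46, runs 46→60
Sum = 0+5+12+22+33+46 = 118.

118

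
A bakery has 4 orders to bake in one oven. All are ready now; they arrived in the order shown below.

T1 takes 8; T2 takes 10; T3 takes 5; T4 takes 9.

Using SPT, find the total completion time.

SPT (increasing processing time): T3 T1 T4 T2.
T3: 0→5
T1: 5→13
T4: 13→22
T2: 22→32
Sum = 5+13+22+32 = 72.

72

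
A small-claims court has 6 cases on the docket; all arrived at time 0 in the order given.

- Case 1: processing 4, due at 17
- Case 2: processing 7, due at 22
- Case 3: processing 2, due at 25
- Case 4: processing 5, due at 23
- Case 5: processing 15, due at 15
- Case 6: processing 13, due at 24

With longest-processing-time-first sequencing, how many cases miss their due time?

5

LPT (decreasing processing time): Case 5 Case 6 Case 2 Case 4 Case 1 Case 3.
Case 5: 0→15, due 15, tardiness 0
Case 6: 15→28, due 24, tardiness 4
Case 2: 28→35, due 22, tardiness 13
Case 4: 35→40, due 23, tardiness 17
Case 1: 40→44, due 17, tardiness 27
Case 3: 44→46, due 25, tardiness 21
Late cases: 5.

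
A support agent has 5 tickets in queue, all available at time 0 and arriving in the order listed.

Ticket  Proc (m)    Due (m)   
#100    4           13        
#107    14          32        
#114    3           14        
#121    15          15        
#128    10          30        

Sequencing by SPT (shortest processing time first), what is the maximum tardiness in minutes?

SPT (increasing processing time): #114 #100 #128 #107 #121.
#114: 0→3, due 14, tardiness 0
#100: 3→7, due 13, tardiness 0
#128: 7→17, due 30, tardiness 0
#107: 17→31, due 32, tardiness 0
#121: 31→46, due 15, tardiness 31
Maximum = 31.

31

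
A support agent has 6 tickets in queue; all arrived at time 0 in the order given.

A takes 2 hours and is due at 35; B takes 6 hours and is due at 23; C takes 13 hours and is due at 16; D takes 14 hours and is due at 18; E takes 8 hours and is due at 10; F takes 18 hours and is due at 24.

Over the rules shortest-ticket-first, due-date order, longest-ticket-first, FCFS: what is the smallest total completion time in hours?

SPT (increasing processing time): A B E C D F.
A: 0→2
B: 2→8
E: 8→16
C: 16→29
D: 29→43
F: 43→61
Sum = 2+8+16+29+43+61 = 159.
EDD (increasing due date): E C D B F A.
E: 0→8
C: 8→21
D: 21→35
B: 35→41
F: 41→59
A: 59→61
Sum = 8+21+35+41+59+61 = 225.
LPT (decreasing processing time): F D C E B A.
F: 0→18
D: 18→32
C: 32→45
E: 45→53
B: 53→59
A: 59→61
Sum = 18+32+45+53+59+61 = 268.
FIFO (arrival order): A B C D E F.
A: 0→2
B: 2→8
C: 8→21
D: 21→35
E: 35→43
F: 43→61
Sum = 2+8+21+35+43+61 = 170.
SPT 159, EDD 225, LPT 268, FIFO 170 → minimum 159.

159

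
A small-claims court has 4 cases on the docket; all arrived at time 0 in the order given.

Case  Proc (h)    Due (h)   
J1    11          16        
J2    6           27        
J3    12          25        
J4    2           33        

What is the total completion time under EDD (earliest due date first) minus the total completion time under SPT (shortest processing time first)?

EDD (increasing due date): J1 J3 J2 J4.
J1: 0→11
J3: 11→23
J2: 23→29
J4: 29→31
Sum = 11+23+29+31 = 94.
SPT (increasing processing time): J4 J2 J1 J3.
J4: 0→2
J2: 2→8
J1: 8→19
J3: 19→31
Sum = 2+8+19+31 = 60.
Difference = 94 − 60 = 34.

34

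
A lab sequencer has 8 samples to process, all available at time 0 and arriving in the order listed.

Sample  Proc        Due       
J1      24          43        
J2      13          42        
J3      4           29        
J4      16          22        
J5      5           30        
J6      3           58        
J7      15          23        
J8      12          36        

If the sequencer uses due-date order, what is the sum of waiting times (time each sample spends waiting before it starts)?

EDD (increasing due date): J4 J7 J3 J5 J8 J2 J1 J6.
J4: waits 0, runs 0→16
J7: waits 16, runs 16→31
J3: waits 31, runs 31→35
J5: waits 35, runs 35→40
J8: waits 40, runs 40→52
J2: waits 52, runs 52→65
J1: waits 65, runs 65→89
J6: waits 89, runs 89→92
Sum = 0+16+31+35+40+52+65+89 = 328.

328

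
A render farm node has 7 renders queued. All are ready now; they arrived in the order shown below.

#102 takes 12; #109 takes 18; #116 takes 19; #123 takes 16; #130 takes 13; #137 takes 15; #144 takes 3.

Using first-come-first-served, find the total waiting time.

FIFO (arrival order): #102 #109 #116 #123 #130 #137 #144.
#102: waits 0, runs 0→12
#109: waits 12, runs 12→30
#116: waits 30, runs 30→49
#123: waits 49, runs 49→65
#130: waits 65, runs 65→78
#137: waits 78, runs 78→93
#144: waits 93, runs 93→96
Sum = 0+12+30+49+65+78+93 = 327.

327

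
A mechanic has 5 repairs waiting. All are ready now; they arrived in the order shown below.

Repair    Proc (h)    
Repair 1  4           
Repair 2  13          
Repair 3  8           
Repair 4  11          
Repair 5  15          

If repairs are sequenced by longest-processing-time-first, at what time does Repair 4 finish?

39

LPT (decreasing processing time): Repair 5 Repair 2 Repair 4 Repair 3 Repair 1.
Repair 5: 0→15
Repair 2: 15→28
Repair 4: 28→39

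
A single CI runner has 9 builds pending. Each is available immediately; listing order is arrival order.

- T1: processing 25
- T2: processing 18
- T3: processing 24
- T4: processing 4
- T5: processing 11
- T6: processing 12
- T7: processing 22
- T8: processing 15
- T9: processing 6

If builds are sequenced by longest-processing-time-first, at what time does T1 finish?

25

LPT (decreasing processing time): T1 T3 T7 T2 T8 T6 T5 T9 T4.
T1: 0→25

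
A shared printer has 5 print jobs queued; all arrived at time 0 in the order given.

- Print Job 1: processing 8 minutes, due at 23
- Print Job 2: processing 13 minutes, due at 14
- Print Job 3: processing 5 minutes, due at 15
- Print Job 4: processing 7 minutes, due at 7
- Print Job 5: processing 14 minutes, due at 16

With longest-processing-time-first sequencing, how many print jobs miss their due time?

4

LPT (decreasing processing time): Print Job 5 Print Job 2 Print Job 1 Print Job 4 Print Job 3.
Print Job 5: 0→14, due 16, tardiness 0
Print Job 2: 14→27, due 14, tardiness 13
Print Job 1: 27→35, due 23, tardiness 12
Print Job 4: 35→42, due 7, tardiness 35
Print Job 3: 42→47, due 15, tardiness 32
Late print jobs: 4.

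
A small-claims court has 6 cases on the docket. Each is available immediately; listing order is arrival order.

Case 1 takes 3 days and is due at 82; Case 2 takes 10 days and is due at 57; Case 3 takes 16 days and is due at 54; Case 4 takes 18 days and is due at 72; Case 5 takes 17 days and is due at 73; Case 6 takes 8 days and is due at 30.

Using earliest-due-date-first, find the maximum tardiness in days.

0

EDD (increasing due date): Case 6 Case 3 Case 2 Case 4 Case 5 Case 1.
Case 6: 0→8, due 30, tardiness 0
Case 3: 8→24, due 54, tardiness 0
Case 2: 24→34, due 57, tardiness 0
Case 4: 34→52, due 72, tardiness 0
Case 5: 52→69, due 73, tardiness 0
Case 1: 69→72, due 82, tardiness 0
Maximum = 0.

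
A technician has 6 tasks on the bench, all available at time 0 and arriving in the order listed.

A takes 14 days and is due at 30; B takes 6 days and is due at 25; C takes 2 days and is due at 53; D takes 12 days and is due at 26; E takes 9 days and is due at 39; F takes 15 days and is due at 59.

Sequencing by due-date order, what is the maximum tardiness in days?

2

EDD (increasing due date): B D A E C F.
B: 0→6, due 25, tardiness 0
D: 6→18, due 26, tardiness 0
A: 18→32, due 30, tardiness 2
E: 32→41, due 39, tardiness 2
C: 41→43, due 53, tardiness 0
F: 43→58, due 59, tardiness 0
Maximum = 2.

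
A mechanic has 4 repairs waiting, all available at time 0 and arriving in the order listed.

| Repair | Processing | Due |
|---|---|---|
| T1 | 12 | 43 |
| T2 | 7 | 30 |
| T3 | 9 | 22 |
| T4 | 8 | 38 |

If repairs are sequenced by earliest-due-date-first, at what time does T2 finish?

EDD (increasing due date): T3 T2 T4 T1.
T3: 0→9
T2: 9→16

16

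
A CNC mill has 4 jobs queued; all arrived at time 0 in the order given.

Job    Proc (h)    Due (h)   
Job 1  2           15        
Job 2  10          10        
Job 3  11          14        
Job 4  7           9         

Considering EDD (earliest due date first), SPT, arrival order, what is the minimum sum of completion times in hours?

60

EDD (increasing due date): Job 4 Job 2 Job 3 Job 1.
Job 4: 0→7
Job 2: 7→17
Job 3: 17→28
Job 1: 28→30
Sum = 7+17+28+30 = 82.
SPT (increasing processing time): Job 1 Job 4 Job 2 Job 3.
Job 1: 0→2
Job 4: 2→9
Job 2: 9→19
Job 3: 19→30
Sum = 2+9+19+30 = 60.
FIFO (arrival order): Job 1 Job 2 Job 3 Job 4.
Job 1: 0→2
Job 2: 2→12
Job 3: 12→23
Job 4: 23→30
Sum = 2+12+23+30 = 67.
EDD 82, SPT 60, FIFO 67 → minimum 60.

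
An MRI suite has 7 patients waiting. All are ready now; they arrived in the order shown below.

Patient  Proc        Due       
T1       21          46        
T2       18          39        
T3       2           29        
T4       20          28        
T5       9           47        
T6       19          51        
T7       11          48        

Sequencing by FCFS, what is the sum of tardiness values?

158

FIFO (arrival order): T1 T2 T3 T4 T5 T6 T7.
T1: 0→21, due 46, tardiness 0
T2: 21→39, due 39, tardiness 0
T3: 39→41, due 29, tardiness 12
T4: 41→61, due 28, tardiness 33
T5: 61→70, due 47, tardiness 23
T6: 70→89, due 51, tardiness 38
T7: 89→100, due 48, tardiness 52
Sum = 0+0+12+33+23+38+52 = 158.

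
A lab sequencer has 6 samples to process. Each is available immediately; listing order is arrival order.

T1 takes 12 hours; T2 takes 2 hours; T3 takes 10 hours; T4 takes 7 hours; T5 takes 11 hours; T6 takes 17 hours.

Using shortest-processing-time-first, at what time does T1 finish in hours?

42

SPT (increasing processing time): T2 T4 T3 T5 T1 T6.
T2: 0→2
T4: 2→9
T3: 9→19
T5: 19→30
T1: 30→42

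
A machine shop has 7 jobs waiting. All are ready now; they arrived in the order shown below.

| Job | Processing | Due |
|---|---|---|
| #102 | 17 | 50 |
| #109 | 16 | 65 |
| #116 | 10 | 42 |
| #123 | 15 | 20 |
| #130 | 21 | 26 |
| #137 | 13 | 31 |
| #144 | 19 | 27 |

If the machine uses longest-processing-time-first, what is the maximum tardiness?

70

LPT (decreasing processing time): #130 #144 #102 #109 #123 #137 #116.
#130: 0→21, due 26, tardiness 0
#144: 21→40, due 27, tardiness 13
#102: 40→57, due 50, tardiness 7
#109: 57→73, due 65, tardiness 8
#123: 73→88, due 20, tardiness 68
#137: 88→101, due 31, tardiness 70
#116: 101→111, due 42, tardiness 69
Maximum = 70.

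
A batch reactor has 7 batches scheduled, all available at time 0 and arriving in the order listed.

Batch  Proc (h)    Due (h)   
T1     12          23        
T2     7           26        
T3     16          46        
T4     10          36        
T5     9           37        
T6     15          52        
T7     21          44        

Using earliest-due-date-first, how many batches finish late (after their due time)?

4

EDD (increasing due date): T1 T2 T4 T5 T7 T3 T6.
T1: 0→12, due 23, tardiness 0
T2: 12→19, due 26, tardiness 0
T4: 19→29, due 36, tardiness 0
T5: 29→38, due 37, tardiness 1
T7: 38→59, due 44, tardiness 15
T3: 59→75, due 46, tardiness 29
T6: 75→90, due 52, tardiness 38
Late batches: 4.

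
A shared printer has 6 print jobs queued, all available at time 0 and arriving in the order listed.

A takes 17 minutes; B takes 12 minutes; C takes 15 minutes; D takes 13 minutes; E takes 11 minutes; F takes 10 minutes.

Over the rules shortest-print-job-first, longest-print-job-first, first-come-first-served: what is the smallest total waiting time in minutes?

171

SPT (increasing processing time): F E B D C A.
F: waits 0, runs 0→10
E: waits 10, runs 10→21
B: waits 21, runs 21→33
D: waits 33, runs 33→46
C: waits 46, runs 46→61
A: waits 61, runs 61→78
Sum = 0+10+21+33+46+61 = 171.
LPT (decreasing processing time): A C D B E F.
A: waits 0, runs 0→17
C: waits 17, runs 17→32
D: waits 32, runs 32→45
B: waits 45, runs 45→57
E: waits 57, runs 57→68
F: waits 68, runs 68→78
Sum = 0+17+32+45+57+68 = 219.
FIFO (arrival order): A B C D E F.
A: waits 0, runs 0→17
B: waits 17, runs 17→29
C: waits 29, runs 29→44
D: waits 44, runs 44→57
E: waits 57, runs 57→68
F: waits 68, runs 68→78
Sum = 0+17+29+44+57+68 = 215.
SPT 171, LPT 219, FIFO 215 → minimum 171.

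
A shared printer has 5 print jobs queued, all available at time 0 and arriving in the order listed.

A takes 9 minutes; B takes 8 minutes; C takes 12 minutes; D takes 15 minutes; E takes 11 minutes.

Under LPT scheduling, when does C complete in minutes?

LPT (decreasing processing time): D C E A B.
D: 0→15
C: 15→27

27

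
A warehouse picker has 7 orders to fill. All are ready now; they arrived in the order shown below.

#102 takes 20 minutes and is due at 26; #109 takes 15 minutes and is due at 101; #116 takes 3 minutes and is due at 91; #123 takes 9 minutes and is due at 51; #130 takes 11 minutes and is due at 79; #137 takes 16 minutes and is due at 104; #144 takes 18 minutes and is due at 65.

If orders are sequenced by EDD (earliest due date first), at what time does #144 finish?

47

EDD (increasing due date): #102 #123 #144 #130 #116 #109 #137.
#102: 0→20
#123: 20→29
#144: 29→47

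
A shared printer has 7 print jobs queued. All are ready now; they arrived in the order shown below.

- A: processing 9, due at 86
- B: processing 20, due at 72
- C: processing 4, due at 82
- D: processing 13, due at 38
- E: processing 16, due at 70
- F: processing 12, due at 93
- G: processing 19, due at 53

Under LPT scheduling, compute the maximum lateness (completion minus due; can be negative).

LPT (decreasing processing time): B G E D F A C.
B: 0→20, due 72, lateness -52
G: 20→39, due 53, lateness -14
E: 39→55, due 70, lateness -15
D: 55→68, due 38, lateness 30
F: 68→80, due 93, lateness -13
A: 80→89, due 86, lateness 3
C: 89→93, due 82, lateness 11
Maximum = 30.

30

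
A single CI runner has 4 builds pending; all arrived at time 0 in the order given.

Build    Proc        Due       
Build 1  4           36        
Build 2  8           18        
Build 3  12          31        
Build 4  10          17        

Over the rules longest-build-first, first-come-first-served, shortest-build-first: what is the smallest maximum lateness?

5

LPT (decreasing processing time): Build 3 Build 4 Build 2 Build 1.
Build 3: 0→12, due 31, lateness -19
Build 4: 12→22, due 17, lateness 5
Build 2: 22→30, due 18, lateness 12
Build 1: 30→34, due 36, lateness -2
Maximum = 12.
FIFO (arrival order): Build 1 Build 2 Build 3 Build 4.
Build 1: 0→4, due 36, lateness -32
Build 2: 4→12, due 18, lateness -6
Build 3: 12→24, due 31, lateness -7
Build 4: 24→34, due 17, lateness 17
Maximum = 17.
SPT (increasing processing time): Build 1 Build 2 Build 4 Build 3.
Build 1: 0→4, due 36, lateness -32
Build 2: 4→12, due 18, lateness -6
Build 4: 12→22, due 17, lateness 5
Build 3: 22→34, due 31, lateness 3
Maximum = 5.
LPT 12, FIFO 17, SPT 5 → minimum 5.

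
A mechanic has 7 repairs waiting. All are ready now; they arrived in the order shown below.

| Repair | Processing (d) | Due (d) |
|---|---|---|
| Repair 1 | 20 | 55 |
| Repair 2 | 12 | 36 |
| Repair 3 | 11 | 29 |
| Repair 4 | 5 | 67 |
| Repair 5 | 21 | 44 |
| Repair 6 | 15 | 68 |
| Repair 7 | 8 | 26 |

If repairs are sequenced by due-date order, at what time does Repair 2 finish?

EDD (increasing due date): Repair 7 Repair 3 Repair 2 Repair 5 Repair 1 Repair 4 Repair 6.
Repair 7: 0→8
Repair 3: 8→19
Repair 2: 19→31

31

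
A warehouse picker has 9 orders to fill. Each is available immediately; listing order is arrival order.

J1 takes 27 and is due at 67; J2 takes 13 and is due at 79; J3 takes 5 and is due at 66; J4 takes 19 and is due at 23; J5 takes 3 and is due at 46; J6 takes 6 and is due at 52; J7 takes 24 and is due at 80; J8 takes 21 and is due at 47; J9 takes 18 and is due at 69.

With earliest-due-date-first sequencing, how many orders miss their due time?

EDD (increasing due date): J4 J5 J8 J6 J3 J1 J9 J2 J7.
J4: 0→19, due 23, tardiness 0
J5: 19→22, due 46, tardiness 0
J8: 22→43, due 47, tardiness 0
J6: 43→49, due 52, tardiness 0
J3: 49→54, due 66, tardiness 0
J1: 54→81, due 67, tardiness 14
J9: 81→99, due 69, tardiness 30
J2: 99→112, due 79, tardiness 33
J7: 112→136, due 80, tardiness 56
Late orders: 4.

4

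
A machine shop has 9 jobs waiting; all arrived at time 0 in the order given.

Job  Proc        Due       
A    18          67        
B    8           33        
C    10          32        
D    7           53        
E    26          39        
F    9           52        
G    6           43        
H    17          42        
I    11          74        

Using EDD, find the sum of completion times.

EDD (increasing due date): C B E H G F D A I.
C: 0→10
B: 10→18
E: 18→44
H: 44→61
G: 61→67
F: 67→76
D: 76→83
A: 83→101
I: 101→112
Sum = 10+18+44+61+67+76+83+101+112 = 572.

572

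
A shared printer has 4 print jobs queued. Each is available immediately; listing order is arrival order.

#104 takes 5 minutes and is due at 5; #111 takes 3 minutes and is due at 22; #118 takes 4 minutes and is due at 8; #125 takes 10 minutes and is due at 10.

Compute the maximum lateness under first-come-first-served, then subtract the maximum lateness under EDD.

3

FIFO (arrival order): #104 #111 #118 #125.
#104: 0→5, due 5, lateness 0
#111: 5→8, due 22, lateness -14
#118: 8→12, due 8, lateness 4
#125: 12→22, due 10, lateness 12
Maximum = 12.
EDD (increasing due date): #104 #118 #125 #111.
#104: 0→5, due 5, lateness 0
#118: 5→9, due 8, lateness 1
#125: 9→19, due 10, lateness 9
#111: 19→22, due 22, lateness 0
Maximum = 9.
Difference = 12 − 9 = 3.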